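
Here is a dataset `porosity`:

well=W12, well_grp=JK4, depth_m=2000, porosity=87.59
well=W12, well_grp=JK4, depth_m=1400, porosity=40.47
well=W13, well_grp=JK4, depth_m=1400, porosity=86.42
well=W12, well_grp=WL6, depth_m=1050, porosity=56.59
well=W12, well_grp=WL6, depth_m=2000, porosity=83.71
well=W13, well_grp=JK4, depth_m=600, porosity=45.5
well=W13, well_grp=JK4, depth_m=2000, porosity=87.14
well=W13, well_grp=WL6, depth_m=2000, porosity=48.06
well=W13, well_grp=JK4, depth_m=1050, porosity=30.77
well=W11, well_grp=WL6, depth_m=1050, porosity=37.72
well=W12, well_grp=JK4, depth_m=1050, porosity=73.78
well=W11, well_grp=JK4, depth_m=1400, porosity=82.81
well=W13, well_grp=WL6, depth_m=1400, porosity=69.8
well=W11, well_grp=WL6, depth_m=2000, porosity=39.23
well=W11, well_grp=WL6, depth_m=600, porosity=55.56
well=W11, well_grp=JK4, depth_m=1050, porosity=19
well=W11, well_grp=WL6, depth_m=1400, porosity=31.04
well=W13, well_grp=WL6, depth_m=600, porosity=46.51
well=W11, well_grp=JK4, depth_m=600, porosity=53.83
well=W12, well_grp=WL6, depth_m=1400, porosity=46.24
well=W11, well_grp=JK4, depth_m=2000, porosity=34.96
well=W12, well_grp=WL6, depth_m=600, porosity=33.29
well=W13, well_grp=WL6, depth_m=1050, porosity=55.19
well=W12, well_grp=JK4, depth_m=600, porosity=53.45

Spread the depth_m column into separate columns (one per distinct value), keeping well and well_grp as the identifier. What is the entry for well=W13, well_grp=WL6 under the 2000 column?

48.06

Wide layout: rows indexed by well and well_grp, columns are the 4 distinct depth_m values (2000, 1400, 1050, 600).
Cell (well=W13, well_grp=WL6, depth_m=2000) draws from the long row where well=W13, well_grp=WL6 and depth_m=2000, which has porosity=48.06.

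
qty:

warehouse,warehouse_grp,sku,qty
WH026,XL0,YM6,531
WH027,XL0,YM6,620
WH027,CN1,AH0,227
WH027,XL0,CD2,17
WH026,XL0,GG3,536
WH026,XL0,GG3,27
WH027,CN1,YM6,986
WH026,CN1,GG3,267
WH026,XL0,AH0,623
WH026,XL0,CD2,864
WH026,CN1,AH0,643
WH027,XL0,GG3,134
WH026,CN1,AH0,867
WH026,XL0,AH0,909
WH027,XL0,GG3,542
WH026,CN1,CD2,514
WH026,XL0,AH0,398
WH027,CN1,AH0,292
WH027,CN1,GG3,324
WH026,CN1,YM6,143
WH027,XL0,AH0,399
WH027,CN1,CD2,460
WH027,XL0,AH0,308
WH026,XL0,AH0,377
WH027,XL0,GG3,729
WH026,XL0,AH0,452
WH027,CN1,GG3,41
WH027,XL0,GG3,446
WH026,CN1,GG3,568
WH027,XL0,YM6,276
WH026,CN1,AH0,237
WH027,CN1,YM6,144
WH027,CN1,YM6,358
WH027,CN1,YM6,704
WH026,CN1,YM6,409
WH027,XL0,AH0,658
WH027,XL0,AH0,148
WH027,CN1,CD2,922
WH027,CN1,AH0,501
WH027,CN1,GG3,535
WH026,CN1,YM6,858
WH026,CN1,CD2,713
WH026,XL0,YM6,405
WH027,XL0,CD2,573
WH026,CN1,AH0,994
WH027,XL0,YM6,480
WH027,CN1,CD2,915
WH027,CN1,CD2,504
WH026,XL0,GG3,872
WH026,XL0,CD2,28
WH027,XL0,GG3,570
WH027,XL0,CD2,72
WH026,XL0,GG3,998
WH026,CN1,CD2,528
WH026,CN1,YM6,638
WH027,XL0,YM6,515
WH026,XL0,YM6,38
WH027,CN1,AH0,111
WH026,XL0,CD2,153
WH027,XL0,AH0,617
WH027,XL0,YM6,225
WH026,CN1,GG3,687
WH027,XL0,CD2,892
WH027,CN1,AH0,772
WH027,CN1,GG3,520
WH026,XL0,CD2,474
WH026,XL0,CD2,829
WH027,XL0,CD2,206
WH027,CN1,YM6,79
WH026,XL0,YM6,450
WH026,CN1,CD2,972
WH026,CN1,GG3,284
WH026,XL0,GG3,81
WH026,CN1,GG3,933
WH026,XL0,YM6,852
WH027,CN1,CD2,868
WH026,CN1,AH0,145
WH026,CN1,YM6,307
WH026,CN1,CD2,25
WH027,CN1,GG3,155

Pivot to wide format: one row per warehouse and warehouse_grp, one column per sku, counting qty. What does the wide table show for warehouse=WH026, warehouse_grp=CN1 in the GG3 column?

Rows with warehouse=WH026, warehouse_grp=CN1 and sku=GG3: qty values are 267, 568, 687, 284, 933.
5 rows match — count = 5.

5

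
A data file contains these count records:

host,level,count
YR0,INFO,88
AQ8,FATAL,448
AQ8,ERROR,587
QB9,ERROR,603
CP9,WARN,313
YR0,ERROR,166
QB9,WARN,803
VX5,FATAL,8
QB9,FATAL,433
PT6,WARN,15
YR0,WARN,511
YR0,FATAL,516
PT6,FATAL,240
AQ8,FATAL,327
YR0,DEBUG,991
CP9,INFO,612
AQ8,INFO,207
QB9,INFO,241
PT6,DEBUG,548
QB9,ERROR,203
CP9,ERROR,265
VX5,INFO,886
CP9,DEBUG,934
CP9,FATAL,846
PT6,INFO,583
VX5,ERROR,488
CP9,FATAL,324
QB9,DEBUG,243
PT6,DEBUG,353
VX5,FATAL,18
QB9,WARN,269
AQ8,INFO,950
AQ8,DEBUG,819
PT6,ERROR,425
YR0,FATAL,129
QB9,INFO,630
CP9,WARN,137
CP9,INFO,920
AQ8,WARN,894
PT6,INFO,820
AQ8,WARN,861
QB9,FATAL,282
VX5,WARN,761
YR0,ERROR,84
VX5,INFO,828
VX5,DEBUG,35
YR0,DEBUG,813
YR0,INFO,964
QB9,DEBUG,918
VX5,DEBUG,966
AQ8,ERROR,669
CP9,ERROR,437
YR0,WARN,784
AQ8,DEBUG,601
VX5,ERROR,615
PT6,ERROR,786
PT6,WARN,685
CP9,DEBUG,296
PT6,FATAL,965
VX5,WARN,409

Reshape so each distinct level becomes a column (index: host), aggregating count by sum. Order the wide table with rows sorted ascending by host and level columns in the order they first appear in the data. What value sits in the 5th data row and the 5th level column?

1001

With rows sorted ascending by host, row 5 is host=VX5. level columns in first-appearance order: INFO, FATAL, ERROR, WARN, DEBUG; column 5 is DEBUG.
Long rows with host=VX5, level=DEBUG: 35 + 966 = 1001.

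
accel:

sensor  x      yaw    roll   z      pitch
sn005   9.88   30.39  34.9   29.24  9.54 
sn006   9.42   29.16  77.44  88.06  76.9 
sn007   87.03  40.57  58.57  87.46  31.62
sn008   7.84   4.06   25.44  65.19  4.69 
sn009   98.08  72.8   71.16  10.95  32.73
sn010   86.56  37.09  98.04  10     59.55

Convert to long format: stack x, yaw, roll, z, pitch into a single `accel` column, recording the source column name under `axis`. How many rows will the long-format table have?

6 sensor values × 5 melted columns = 30 rows.

30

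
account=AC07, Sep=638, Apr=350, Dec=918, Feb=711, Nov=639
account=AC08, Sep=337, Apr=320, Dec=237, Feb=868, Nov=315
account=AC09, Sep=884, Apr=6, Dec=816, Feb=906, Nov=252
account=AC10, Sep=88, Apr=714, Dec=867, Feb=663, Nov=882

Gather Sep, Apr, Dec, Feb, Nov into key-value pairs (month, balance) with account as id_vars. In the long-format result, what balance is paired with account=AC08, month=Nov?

315

Unpivoting turns each (account, wide-column) pair into one long row.
The wide cell at row AC08, column Nov holds 315, so the long row (AC08, Nov) has balance=315.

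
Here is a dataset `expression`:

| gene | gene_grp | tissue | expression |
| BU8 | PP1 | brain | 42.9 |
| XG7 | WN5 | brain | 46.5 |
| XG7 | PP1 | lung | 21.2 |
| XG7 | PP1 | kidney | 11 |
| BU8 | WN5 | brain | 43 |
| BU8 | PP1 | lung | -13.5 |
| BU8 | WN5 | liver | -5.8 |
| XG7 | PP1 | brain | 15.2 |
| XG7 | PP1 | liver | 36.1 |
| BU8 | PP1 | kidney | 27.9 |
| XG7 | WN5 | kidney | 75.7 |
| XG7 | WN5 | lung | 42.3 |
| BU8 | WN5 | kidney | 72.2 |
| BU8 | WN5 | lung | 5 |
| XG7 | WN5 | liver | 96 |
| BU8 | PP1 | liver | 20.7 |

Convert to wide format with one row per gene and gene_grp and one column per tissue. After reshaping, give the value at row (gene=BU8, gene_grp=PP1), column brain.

42.9

Wide layout: rows indexed by gene and gene_grp, columns are the 4 distinct tissue values (brain, lung, kidney, liver).
Cell (gene=BU8, gene_grp=PP1, tissue=brain) draws from the long row where gene=BU8, gene_grp=PP1 and tissue=brain, which has expression=42.9.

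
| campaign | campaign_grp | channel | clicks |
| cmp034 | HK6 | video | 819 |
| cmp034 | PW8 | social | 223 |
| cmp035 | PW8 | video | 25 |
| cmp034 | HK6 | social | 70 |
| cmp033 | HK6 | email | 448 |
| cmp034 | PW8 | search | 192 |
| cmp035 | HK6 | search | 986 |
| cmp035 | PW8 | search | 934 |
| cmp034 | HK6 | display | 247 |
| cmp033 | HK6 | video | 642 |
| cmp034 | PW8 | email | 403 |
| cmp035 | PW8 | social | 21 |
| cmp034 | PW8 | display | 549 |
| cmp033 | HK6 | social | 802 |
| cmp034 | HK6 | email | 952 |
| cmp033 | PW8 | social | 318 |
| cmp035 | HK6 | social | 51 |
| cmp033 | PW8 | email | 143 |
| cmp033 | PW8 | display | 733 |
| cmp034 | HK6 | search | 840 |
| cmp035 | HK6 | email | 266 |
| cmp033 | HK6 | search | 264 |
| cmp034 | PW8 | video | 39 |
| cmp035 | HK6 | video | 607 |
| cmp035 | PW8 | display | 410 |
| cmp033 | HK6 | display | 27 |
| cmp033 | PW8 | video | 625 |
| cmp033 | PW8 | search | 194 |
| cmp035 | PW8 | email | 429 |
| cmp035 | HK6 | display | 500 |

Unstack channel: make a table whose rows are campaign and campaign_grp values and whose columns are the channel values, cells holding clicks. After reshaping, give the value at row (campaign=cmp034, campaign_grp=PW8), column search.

192

Wide layout: rows indexed by campaign and campaign_grp, columns are the 5 distinct channel values (video, social, email, search, display).
Cell (campaign=cmp034, campaign_grp=PW8, channel=search) draws from the long row where campaign=cmp034, campaign_grp=PW8 and channel=search, which has clicks=192.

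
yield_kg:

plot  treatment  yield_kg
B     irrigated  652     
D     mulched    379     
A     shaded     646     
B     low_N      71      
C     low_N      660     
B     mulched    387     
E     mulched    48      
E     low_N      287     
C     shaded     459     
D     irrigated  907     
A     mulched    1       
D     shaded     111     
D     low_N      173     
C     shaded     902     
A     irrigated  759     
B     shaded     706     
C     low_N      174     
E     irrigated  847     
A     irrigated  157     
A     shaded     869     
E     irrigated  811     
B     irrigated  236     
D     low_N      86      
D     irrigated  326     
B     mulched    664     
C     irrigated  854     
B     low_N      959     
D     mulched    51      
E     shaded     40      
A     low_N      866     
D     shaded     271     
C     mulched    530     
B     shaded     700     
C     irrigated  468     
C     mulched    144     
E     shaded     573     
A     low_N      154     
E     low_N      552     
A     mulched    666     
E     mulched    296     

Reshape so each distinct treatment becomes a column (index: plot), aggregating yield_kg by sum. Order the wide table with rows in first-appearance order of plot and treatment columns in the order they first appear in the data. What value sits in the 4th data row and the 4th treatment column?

With rows in first-appearance order of plot, row 4 is plot=C. treatment columns in first-appearance order: irrigated, mulched, shaded, low_N; column 4 is low_N.
Long rows with plot=C, treatment=low_N: 660 + 174 = 834.

834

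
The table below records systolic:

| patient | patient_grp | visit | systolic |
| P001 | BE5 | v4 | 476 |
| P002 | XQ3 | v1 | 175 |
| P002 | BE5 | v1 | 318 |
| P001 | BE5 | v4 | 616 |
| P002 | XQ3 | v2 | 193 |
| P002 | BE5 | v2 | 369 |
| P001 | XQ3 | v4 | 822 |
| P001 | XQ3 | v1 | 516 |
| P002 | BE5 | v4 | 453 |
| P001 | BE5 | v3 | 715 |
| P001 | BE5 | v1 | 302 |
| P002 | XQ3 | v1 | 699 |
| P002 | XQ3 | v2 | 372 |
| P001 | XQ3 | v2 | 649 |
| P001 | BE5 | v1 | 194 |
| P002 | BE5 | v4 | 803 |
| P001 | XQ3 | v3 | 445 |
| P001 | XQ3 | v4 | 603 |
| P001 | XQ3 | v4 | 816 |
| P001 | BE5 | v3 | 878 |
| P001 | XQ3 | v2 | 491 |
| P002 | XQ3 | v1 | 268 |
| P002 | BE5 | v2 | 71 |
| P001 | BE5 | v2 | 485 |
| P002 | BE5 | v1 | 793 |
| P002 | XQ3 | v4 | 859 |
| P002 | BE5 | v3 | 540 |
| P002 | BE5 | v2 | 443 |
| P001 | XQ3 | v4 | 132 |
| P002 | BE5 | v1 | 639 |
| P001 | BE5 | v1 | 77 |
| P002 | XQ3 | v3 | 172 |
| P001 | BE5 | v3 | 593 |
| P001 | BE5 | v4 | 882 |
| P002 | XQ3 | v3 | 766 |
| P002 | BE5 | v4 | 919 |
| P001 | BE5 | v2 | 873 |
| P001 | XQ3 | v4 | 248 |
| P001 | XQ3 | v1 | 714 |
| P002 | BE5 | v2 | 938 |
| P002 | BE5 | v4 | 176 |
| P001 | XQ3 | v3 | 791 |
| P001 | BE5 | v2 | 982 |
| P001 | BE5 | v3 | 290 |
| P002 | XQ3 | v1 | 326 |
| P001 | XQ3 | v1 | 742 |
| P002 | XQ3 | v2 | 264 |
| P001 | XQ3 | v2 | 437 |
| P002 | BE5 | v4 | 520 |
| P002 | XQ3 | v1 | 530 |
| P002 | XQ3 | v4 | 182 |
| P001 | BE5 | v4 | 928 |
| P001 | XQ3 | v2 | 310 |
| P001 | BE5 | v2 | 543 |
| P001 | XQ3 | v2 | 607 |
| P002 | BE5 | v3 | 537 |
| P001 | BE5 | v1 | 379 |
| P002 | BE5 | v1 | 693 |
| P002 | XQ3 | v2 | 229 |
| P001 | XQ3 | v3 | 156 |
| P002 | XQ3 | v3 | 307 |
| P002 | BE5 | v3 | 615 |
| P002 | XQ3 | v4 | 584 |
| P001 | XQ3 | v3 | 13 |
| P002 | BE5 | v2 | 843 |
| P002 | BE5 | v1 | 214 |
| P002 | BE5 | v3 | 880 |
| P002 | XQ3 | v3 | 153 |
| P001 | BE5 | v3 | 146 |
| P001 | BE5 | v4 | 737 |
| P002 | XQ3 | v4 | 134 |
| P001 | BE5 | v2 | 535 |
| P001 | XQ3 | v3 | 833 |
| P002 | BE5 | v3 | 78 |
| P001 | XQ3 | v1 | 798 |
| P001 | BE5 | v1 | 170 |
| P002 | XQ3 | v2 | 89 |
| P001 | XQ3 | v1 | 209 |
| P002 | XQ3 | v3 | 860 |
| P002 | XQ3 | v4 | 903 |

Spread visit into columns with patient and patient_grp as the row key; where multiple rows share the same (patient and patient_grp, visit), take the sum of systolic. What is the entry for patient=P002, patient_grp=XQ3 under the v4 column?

2662

Rows with patient=P002, patient_grp=XQ3 and visit=v4: systolic values are 859, 182, 584, 134, 903.
859 + 182 + 584 + 134 + 903 = 2662.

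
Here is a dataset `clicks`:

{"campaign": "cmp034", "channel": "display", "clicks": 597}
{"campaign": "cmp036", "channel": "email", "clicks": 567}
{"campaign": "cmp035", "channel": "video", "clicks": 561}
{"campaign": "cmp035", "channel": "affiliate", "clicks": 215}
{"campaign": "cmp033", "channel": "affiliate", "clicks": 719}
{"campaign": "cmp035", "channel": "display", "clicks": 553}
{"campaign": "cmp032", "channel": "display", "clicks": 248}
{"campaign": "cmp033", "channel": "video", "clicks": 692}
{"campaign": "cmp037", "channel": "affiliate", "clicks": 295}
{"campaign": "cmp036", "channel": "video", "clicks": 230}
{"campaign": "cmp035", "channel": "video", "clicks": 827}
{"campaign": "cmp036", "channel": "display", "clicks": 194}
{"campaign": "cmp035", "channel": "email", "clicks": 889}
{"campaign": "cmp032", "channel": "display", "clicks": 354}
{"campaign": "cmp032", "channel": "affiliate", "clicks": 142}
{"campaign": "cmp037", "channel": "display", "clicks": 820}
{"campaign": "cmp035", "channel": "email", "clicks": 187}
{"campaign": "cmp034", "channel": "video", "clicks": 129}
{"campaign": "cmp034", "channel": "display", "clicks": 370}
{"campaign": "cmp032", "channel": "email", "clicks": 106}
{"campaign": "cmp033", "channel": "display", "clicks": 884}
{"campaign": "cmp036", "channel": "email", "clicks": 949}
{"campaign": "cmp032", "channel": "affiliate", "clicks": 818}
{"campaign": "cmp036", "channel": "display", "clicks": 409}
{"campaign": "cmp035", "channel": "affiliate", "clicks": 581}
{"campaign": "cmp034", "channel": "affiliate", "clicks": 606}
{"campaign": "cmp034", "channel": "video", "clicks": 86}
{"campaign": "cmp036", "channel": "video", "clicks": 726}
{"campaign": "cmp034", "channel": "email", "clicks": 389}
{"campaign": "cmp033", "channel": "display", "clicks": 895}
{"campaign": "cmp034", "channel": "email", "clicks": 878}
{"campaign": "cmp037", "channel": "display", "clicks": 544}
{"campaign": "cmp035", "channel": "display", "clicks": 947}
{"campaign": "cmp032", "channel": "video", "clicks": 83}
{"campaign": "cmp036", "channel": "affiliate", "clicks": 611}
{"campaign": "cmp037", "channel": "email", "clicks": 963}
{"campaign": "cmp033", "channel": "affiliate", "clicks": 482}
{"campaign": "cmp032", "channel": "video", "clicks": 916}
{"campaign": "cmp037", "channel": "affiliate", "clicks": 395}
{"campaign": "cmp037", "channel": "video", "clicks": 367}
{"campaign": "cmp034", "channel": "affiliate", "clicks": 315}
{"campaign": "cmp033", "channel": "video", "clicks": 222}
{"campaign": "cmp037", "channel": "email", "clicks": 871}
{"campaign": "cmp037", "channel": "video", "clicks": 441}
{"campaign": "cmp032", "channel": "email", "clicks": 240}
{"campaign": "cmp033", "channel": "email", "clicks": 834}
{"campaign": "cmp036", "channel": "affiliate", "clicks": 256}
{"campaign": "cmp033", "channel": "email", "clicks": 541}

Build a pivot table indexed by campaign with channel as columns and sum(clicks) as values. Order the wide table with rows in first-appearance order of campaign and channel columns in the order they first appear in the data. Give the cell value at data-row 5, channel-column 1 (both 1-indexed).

With rows in first-appearance order of campaign, row 5 is campaign=cmp032. channel columns in first-appearance order: display, email, video, affiliate; column 1 is display.
Long rows with campaign=cmp032, channel=display: 248 + 354 = 602.

602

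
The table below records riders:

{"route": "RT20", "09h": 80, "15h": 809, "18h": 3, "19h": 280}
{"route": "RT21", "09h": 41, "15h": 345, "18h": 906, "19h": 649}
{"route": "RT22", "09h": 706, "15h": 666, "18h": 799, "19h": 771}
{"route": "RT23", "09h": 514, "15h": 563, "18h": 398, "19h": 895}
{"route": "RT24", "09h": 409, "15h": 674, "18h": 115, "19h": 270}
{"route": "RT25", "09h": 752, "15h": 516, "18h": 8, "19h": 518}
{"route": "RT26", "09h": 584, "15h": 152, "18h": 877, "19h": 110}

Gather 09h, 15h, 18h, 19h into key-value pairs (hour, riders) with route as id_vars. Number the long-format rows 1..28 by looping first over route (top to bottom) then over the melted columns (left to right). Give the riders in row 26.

152

28 rows total (7 × 4). Row 26: index ⌊(26-1)/4⌋ = 6 into route → RT26; (26-1) mod 4 = 1 into the melted columns → 15h.
So row 26 is (RT26, 15h, 152); riders = 152.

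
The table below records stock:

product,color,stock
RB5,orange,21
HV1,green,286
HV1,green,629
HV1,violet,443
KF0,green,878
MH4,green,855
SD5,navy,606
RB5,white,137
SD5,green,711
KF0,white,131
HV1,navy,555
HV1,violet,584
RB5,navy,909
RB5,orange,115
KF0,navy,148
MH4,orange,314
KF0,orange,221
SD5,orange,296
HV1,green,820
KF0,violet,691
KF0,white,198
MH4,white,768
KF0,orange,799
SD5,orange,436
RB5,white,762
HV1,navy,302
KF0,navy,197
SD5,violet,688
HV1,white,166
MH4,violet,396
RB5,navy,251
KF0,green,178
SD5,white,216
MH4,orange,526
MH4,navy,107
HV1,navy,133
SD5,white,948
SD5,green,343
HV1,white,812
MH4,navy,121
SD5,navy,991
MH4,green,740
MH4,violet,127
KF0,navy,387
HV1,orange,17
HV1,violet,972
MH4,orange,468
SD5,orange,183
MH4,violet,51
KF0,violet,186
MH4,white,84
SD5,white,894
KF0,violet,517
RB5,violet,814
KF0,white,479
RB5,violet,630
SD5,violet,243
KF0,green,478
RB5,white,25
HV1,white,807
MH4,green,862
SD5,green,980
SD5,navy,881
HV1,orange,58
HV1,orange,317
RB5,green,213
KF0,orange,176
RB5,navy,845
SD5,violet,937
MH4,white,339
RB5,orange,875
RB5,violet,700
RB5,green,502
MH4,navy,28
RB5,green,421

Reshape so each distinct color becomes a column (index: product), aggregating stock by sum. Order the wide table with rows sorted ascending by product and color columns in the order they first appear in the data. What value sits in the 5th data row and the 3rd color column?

With rows sorted ascending by product, row 5 is product=SD5. color columns in first-appearance order: orange, green, violet, navy, white; column 3 is violet.
Long rows with product=SD5, color=violet: 688 + 243 + 937 = 1868.

1868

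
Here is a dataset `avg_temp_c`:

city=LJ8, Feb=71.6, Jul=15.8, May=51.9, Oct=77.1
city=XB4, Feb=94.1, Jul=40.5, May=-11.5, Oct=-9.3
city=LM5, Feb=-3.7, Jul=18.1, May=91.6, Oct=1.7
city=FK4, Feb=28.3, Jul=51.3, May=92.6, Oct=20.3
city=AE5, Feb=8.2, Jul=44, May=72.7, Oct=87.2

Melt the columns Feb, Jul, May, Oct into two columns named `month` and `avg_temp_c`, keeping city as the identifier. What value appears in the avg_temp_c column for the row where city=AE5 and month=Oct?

87.2

Unpivoting turns each (city, wide-column) pair into one long row.
The wide cell at row AE5, column Oct holds 87.2, so the long row (AE5, Oct) has avg_temp_c=87.2.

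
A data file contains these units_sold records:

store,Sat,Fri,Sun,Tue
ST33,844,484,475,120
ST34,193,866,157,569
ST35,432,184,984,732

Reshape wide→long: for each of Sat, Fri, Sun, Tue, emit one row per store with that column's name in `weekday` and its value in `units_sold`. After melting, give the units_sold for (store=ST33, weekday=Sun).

475

Unpivoting turns each (store, wide-column) pair into one long row.
The wide cell at row ST33, column Sun holds 475, so the long row (ST33, Sun) has units_sold=475.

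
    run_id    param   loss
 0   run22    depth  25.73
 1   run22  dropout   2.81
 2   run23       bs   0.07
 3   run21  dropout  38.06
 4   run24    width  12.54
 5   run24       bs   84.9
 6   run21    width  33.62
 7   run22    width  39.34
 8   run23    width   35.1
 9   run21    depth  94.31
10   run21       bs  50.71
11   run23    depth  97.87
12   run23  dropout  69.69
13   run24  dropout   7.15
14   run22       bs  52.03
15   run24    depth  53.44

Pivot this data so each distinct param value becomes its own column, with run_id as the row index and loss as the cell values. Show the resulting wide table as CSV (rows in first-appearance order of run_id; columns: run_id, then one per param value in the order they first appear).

Columns: run_id plus the 4 distinct param values (depth, dropout, bs, width).
For example, row run22 column depth takes loss=25.73 from the long row (run22, depth).

run_id,depth,dropout,bs,width
run22,25.73,2.81,52.03,39.34
run23,97.87,69.69,0.07,35.1
run21,94.31,38.06,50.71,33.62
run24,53.44,7.15,84.9,12.54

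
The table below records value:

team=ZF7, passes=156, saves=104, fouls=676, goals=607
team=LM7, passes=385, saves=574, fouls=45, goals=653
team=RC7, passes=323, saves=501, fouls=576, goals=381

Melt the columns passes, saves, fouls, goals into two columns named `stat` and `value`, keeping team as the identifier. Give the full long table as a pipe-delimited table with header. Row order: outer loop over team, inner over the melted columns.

Each (team, column) pair becomes one row: 3 × 4 = 12 rows.
For example, (ZF7, passes) → value=156.

| team | stat | value |
| ZF7 | passes | 156 |
| ZF7 | saves | 104 |
| ZF7 | fouls | 676 |
| ZF7 | goals | 607 |
| LM7 | passes | 385 |
| LM7 | saves | 574 |
| LM7 | fouls | 45 |
| LM7 | goals | 653 |
| RC7 | passes | 323 |
| RC7 | saves | 501 |
| RC7 | fouls | 576 |
| RC7 | goals | 381 |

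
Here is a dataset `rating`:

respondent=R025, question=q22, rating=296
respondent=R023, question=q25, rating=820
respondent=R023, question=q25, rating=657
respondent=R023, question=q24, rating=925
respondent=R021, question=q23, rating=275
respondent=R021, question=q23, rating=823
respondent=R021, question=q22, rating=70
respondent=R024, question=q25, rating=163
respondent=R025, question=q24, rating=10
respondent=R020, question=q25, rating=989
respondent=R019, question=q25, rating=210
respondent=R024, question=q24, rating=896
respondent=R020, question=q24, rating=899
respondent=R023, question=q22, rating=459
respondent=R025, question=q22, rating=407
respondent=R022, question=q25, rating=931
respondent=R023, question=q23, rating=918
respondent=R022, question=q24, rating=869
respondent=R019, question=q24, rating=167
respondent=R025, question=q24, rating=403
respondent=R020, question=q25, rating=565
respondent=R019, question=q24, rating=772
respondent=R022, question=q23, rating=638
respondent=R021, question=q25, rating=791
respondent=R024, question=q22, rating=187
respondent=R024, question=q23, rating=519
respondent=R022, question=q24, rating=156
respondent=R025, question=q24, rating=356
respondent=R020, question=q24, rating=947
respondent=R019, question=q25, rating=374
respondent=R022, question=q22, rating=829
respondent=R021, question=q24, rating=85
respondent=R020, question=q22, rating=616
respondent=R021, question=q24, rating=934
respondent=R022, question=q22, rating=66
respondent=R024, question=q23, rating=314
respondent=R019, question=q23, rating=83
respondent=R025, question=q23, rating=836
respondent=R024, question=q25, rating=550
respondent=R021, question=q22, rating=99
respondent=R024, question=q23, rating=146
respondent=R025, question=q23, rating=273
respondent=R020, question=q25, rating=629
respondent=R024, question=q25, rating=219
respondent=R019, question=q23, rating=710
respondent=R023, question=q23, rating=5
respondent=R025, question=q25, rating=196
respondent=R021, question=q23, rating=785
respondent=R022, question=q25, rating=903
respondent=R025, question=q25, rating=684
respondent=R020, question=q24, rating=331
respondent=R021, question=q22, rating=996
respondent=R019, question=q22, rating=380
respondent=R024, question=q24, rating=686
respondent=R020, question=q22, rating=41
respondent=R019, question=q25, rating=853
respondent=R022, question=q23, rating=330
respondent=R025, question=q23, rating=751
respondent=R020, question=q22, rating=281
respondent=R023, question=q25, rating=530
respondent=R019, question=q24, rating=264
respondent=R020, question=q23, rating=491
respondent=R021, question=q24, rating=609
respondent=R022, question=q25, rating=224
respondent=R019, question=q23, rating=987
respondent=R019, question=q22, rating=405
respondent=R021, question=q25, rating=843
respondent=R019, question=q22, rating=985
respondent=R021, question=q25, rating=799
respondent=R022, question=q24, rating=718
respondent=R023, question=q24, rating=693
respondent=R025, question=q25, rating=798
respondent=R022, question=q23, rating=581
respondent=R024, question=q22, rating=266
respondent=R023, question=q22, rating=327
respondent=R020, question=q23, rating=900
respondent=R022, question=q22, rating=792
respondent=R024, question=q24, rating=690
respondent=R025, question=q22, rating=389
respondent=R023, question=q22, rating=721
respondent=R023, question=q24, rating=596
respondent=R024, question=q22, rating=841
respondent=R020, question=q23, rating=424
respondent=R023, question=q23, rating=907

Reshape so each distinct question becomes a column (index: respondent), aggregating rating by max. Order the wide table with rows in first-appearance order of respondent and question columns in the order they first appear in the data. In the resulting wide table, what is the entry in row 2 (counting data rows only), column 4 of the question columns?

918

With rows in first-appearance order of respondent, row 2 is respondent=R023. question columns in first-appearance order: q22, q25, q24, q23; column 4 is q23.
Long rows with respondent=R023, question=q23: max(918, 5, 907) = 918.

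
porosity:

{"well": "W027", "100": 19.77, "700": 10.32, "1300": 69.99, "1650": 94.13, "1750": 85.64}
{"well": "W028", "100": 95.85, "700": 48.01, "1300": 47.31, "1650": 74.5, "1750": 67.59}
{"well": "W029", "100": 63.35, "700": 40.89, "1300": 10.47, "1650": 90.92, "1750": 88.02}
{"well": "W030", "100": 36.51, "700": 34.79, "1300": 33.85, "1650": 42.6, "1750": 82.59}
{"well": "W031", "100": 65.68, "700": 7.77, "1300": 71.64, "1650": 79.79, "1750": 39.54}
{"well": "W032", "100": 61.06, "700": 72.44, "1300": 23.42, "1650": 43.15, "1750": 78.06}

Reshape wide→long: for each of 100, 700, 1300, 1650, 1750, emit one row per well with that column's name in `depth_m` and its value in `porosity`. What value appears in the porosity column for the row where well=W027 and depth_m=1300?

69.99

Unpivoting turns each (well, wide-column) pair into one long row.
The wide cell at row W027, column 1300 holds 69.99, so the long row (W027, 1300) has porosity=69.99.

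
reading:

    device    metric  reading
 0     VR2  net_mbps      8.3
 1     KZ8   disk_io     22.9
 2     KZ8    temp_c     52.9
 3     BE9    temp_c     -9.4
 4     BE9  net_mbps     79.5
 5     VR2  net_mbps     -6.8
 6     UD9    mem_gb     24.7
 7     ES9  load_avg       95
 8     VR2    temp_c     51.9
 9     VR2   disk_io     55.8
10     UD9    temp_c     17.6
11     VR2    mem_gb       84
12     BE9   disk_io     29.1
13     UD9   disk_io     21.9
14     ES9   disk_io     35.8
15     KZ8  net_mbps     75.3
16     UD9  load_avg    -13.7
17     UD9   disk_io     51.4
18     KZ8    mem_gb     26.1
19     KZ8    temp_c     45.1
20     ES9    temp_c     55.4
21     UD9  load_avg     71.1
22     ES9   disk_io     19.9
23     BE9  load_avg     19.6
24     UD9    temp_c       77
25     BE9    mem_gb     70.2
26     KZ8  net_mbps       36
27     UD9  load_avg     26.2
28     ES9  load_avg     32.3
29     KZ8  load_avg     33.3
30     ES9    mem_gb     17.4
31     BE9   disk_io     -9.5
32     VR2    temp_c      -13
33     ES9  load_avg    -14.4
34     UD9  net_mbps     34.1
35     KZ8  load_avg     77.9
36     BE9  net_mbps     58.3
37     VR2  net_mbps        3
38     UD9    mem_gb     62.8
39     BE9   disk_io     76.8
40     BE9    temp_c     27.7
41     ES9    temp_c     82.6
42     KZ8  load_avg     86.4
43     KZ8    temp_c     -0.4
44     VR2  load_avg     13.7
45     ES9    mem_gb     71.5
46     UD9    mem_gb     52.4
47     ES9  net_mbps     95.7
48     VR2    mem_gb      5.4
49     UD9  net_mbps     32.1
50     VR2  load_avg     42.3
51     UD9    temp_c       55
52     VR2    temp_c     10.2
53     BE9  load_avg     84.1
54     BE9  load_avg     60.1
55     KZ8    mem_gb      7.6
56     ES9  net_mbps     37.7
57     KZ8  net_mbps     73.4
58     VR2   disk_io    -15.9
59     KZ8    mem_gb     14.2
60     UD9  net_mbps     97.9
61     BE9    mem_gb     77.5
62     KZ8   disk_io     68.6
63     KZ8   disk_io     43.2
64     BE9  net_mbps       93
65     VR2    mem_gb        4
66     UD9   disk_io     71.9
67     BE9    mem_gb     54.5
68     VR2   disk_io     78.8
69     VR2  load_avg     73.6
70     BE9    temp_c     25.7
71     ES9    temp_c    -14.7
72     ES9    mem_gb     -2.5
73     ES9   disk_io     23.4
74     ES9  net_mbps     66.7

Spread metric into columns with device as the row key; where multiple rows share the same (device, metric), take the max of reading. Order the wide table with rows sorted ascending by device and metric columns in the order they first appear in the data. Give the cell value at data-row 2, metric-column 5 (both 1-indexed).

95

With rows sorted ascending by device, row 2 is device=ES9. metric columns in first-appearance order: net_mbps, disk_io, temp_c, mem_gb, load_avg; column 5 is load_avg.
Long rows with device=ES9, metric=load_avg: max(95, 32.3, -14.4) = 95.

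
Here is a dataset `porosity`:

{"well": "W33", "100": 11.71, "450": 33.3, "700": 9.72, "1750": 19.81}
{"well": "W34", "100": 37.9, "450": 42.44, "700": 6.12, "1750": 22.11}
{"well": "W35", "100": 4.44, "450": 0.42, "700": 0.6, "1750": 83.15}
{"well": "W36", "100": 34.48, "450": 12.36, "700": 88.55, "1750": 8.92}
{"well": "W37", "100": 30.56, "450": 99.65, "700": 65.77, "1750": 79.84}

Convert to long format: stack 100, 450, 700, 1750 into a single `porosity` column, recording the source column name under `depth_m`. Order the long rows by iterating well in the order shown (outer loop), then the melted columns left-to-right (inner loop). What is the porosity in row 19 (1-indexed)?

65.77

20 rows total (5 × 4). Row 19: index ⌊(19-1)/4⌋ = 4 into well → W37; (19-1) mod 4 = 2 into the melted columns → 700.
So row 19 is (W37, 700, 65.77); porosity = 65.77.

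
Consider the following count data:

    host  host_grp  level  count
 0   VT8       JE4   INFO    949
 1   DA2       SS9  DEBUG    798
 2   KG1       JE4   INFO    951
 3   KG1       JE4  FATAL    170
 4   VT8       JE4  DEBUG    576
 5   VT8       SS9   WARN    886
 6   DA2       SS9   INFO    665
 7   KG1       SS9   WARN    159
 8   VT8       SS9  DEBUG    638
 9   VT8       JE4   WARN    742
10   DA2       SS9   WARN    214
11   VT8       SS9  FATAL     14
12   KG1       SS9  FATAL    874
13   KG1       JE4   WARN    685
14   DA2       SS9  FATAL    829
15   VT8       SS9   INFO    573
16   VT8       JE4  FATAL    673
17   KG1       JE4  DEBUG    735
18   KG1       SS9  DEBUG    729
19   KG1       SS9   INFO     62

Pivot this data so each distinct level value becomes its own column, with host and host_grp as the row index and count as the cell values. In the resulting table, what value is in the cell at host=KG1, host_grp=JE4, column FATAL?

Wide layout: rows indexed by host and host_grp, columns are the 4 distinct level values (INFO, DEBUG, FATAL, WARN).
Cell (host=KG1, host_grp=JE4, level=FATAL) draws from the long row where host=KG1, host_grp=JE4 and level=FATAL, which has count=170.

170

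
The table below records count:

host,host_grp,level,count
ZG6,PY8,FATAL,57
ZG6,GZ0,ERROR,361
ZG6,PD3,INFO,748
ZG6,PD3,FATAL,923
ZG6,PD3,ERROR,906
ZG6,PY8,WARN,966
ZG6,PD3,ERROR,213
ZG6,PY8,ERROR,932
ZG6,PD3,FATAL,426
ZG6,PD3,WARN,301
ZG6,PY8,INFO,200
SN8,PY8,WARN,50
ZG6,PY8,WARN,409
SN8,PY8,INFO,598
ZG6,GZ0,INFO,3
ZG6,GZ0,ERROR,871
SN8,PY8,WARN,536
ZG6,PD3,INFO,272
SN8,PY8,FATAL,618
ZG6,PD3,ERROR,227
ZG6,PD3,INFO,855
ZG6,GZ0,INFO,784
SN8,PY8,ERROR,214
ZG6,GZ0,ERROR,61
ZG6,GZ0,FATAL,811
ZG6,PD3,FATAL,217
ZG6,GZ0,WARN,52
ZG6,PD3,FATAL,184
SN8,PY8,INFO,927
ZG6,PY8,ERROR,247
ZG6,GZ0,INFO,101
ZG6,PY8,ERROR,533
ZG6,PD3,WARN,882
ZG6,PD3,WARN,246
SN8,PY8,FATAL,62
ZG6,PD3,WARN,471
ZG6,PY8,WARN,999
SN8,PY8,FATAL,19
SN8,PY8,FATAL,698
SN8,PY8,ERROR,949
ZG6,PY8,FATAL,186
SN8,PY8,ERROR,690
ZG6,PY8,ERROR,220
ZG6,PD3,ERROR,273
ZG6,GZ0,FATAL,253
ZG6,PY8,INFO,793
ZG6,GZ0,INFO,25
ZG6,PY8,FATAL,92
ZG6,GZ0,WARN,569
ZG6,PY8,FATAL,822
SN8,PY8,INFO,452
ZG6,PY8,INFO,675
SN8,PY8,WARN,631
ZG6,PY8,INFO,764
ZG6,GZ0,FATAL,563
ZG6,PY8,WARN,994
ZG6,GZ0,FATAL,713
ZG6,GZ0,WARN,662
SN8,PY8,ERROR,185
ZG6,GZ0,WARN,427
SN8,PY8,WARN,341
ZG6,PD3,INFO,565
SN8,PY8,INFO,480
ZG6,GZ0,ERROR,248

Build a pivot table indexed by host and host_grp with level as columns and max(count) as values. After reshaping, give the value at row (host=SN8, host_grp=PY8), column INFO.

Rows with host=SN8, host_grp=PY8 and level=INFO: count values are 598, 927, 452, 480.
max(598, 927, 452, 480) = 927.

927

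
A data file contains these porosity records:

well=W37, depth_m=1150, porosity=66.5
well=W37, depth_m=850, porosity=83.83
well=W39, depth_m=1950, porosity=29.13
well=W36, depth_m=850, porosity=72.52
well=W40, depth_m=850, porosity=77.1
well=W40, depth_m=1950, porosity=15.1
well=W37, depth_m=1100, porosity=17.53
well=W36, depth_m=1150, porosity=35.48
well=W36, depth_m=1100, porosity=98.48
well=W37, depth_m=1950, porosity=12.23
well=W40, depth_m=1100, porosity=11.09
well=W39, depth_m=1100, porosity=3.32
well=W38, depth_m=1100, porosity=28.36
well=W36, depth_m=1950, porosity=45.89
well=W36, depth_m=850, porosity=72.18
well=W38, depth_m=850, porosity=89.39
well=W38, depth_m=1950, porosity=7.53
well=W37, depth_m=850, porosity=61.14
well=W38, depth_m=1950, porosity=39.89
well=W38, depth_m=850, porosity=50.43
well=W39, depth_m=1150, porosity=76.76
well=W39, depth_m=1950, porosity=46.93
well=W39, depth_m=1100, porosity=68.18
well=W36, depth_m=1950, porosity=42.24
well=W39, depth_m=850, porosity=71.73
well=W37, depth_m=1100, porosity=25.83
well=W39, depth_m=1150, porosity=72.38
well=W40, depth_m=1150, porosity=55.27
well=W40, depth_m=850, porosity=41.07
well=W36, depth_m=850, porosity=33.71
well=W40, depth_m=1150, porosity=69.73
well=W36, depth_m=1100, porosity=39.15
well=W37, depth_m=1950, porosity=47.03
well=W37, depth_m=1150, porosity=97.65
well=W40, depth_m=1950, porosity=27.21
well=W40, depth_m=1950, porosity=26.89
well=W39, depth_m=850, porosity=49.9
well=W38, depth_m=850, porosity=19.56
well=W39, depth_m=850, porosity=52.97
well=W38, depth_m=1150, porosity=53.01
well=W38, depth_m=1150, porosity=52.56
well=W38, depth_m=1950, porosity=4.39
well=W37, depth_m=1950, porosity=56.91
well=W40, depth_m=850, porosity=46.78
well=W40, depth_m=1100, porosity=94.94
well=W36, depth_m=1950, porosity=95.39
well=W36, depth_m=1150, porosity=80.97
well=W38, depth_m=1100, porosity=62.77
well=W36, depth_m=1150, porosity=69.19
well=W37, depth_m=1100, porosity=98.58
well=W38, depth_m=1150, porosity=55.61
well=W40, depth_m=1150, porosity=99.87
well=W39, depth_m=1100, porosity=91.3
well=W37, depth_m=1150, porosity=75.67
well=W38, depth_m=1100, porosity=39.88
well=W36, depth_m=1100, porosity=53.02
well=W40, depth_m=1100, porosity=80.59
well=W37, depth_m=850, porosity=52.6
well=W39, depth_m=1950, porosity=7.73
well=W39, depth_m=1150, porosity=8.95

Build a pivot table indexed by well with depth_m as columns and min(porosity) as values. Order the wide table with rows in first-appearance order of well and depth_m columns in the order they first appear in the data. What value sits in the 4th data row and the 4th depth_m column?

With rows in first-appearance order of well, row 4 is well=W40. depth_m columns in first-appearance order: 1150, 850, 1950, 1100; column 4 is 1100.
Long rows with well=W40, depth_m=1100: min(11.09, 94.94, 80.59) = 11.09.

11.09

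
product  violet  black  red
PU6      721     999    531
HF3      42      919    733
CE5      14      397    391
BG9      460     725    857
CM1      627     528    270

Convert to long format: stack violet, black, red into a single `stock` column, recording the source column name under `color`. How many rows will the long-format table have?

5 product values × 3 melted columns = 15 rows.

15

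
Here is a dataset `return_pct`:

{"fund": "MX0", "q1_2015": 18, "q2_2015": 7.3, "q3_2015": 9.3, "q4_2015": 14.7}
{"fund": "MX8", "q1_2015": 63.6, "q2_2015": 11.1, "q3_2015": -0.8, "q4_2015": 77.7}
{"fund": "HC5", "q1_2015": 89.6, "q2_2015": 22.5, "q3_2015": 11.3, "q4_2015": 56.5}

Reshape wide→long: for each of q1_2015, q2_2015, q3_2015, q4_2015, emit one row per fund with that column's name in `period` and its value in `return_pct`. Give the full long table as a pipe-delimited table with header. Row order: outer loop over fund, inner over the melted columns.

| fund | period | return_pct |
| MX0 | q1_2015 | 18 |
| MX0 | q2_2015 | 7.3 |
| MX0 | q3_2015 | 9.3 |
| MX0 | q4_2015 | 14.7 |
| MX8 | q1_2015 | 63.6 |
| MX8 | q2_2015 | 11.1 |
| MX8 | q3_2015 | -0.8 |
| MX8 | q4_2015 | 77.7 |
| HC5 | q1_2015 | 89.6 |
| HC5 | q2_2015 | 22.5 |
| HC5 | q3_2015 | 11.3 |
| HC5 | q4_2015 | 56.5 |

Each (fund, column) pair becomes one row: 3 × 4 = 12 rows.
For example, (MX0, q1_2015) → return_pct=18.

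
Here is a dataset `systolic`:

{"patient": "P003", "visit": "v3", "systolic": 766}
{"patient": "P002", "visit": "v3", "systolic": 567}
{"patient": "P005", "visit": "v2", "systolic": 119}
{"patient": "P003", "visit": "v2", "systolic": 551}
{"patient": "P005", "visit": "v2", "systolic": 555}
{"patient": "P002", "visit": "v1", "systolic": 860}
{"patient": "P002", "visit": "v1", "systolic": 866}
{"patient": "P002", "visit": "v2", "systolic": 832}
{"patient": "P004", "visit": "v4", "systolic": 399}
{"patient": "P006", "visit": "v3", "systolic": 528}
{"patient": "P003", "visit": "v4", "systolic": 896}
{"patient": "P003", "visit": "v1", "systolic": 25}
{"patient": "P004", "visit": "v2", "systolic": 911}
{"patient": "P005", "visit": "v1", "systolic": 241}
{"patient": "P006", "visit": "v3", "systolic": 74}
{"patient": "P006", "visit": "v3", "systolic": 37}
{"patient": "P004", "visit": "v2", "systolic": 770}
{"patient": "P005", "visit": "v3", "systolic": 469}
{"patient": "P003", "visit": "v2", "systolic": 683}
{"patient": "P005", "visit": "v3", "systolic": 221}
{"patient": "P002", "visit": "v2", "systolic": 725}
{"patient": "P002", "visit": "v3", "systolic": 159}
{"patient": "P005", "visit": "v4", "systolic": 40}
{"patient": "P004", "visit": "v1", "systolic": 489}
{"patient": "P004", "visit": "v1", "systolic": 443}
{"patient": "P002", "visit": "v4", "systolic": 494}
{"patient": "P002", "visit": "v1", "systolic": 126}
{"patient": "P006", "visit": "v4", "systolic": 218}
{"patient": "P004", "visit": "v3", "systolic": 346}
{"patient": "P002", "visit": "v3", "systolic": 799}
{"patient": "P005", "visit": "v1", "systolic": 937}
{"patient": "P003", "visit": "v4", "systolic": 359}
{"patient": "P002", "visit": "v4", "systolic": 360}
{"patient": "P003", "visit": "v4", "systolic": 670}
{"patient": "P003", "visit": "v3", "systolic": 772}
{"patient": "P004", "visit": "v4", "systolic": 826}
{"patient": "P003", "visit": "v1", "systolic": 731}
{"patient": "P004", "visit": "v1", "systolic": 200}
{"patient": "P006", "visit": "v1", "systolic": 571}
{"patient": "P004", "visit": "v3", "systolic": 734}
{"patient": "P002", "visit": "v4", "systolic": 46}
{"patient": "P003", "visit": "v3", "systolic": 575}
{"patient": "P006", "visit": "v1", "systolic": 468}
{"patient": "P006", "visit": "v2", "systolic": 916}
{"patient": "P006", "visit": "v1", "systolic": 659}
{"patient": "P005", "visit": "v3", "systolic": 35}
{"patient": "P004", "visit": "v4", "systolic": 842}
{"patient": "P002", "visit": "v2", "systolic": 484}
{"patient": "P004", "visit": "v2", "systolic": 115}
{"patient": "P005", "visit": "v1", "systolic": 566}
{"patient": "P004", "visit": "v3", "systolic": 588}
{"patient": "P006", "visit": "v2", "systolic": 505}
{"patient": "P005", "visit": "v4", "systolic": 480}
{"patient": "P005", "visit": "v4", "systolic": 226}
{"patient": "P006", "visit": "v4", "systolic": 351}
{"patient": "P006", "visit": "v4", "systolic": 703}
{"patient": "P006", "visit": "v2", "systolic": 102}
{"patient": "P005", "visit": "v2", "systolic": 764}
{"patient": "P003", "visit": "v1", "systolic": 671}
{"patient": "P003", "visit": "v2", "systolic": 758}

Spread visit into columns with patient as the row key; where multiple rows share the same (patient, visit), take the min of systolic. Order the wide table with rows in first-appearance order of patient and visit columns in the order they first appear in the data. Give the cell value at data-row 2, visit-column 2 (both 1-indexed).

With rows in first-appearance order of patient, row 2 is patient=P002. visit columns in first-appearance order: v3, v2, v1, v4; column 2 is v2.
Long rows with patient=P002, visit=v2: min(832, 725, 484) = 484.

484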